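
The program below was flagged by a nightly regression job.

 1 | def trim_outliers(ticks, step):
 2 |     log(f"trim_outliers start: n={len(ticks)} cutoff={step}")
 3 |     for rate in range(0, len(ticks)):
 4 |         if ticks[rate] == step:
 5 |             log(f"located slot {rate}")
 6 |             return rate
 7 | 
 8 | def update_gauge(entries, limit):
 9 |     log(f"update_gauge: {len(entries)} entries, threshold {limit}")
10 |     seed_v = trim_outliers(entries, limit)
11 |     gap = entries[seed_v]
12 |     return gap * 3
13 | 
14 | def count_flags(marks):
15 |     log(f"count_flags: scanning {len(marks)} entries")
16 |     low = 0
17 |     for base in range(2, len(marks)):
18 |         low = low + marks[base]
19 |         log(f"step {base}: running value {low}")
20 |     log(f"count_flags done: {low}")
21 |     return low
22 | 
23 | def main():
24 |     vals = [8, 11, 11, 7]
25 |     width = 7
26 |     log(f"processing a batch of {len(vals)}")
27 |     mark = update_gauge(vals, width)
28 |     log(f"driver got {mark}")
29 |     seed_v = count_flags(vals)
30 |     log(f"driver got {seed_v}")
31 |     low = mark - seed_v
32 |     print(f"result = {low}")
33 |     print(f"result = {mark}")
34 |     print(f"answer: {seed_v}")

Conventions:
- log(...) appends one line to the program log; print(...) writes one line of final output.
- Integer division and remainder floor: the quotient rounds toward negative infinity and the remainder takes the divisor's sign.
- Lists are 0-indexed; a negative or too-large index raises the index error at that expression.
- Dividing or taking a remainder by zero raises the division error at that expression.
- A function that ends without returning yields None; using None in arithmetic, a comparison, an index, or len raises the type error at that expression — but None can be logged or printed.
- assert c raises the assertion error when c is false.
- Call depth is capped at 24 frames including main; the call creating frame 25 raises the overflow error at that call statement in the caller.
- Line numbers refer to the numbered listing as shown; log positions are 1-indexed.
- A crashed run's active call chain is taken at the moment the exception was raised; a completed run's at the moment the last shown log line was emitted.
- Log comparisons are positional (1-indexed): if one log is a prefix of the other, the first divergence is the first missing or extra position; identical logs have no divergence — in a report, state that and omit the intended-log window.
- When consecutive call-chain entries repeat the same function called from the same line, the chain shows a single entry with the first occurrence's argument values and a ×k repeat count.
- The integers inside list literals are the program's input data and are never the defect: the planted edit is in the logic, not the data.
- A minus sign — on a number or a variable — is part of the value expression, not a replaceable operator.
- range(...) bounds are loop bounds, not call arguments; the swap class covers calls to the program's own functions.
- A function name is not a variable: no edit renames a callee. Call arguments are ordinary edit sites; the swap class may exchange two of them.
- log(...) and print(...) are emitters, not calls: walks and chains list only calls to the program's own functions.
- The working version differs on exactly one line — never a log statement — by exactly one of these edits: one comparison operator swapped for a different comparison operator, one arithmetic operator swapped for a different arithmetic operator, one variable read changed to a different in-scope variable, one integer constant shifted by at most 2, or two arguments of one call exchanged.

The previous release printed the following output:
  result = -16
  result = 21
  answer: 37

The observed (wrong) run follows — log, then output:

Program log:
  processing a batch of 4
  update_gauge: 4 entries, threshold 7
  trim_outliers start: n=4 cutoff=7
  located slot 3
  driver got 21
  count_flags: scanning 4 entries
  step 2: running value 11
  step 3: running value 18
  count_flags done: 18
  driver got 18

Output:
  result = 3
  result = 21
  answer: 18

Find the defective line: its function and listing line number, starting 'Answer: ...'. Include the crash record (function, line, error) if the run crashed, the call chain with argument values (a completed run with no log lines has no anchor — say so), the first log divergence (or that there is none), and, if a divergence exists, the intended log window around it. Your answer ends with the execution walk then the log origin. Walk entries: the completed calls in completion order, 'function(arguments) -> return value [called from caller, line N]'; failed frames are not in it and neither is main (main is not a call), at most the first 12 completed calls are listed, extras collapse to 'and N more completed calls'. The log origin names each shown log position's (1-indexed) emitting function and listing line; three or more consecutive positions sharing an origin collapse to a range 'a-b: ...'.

Answer: the defect is in count_flags at line 17.
The tell: Everything matches until log position 7, which reads 'step 2: running value 11' in place of 'step 0: running value 8'.
Call chain: main.
First divergence: position 7 — the shown line 'step 2: running value 11' should read 'step 0: running value 8'.
Intended log window:
  5: driver got 21
  6: count_flags: scanning 4 entries
  7: step 0: running value 8
  8: step 1: running value 19
Execution walk:
  trim_outliers([8, 11, 11, 7], 7) -> 3  [called from update_gauge, line 10]
  update_gauge([8, 11, 11, 7], 7) -> 21  [called from main, line 27]
  count_flags([8, 11, 11, 7]) -> 18  [called from main, line 29]
Origin of each log line:
  1: emitted by main (line 26)
  2: emitted by update_gauge (line 9)
  3: emitted by trim_outliers (line 2)
  4: emitted by trim_outliers (line 5)
  5: emitted by main (line 28)
  6: emitted by count_flags (line 15)
  7: emitted by count_flags (line 19)
  8: emitted by count_flags (line 19)
  9: emitted by count_flags (line 20)
  10: emitted by main (line 30)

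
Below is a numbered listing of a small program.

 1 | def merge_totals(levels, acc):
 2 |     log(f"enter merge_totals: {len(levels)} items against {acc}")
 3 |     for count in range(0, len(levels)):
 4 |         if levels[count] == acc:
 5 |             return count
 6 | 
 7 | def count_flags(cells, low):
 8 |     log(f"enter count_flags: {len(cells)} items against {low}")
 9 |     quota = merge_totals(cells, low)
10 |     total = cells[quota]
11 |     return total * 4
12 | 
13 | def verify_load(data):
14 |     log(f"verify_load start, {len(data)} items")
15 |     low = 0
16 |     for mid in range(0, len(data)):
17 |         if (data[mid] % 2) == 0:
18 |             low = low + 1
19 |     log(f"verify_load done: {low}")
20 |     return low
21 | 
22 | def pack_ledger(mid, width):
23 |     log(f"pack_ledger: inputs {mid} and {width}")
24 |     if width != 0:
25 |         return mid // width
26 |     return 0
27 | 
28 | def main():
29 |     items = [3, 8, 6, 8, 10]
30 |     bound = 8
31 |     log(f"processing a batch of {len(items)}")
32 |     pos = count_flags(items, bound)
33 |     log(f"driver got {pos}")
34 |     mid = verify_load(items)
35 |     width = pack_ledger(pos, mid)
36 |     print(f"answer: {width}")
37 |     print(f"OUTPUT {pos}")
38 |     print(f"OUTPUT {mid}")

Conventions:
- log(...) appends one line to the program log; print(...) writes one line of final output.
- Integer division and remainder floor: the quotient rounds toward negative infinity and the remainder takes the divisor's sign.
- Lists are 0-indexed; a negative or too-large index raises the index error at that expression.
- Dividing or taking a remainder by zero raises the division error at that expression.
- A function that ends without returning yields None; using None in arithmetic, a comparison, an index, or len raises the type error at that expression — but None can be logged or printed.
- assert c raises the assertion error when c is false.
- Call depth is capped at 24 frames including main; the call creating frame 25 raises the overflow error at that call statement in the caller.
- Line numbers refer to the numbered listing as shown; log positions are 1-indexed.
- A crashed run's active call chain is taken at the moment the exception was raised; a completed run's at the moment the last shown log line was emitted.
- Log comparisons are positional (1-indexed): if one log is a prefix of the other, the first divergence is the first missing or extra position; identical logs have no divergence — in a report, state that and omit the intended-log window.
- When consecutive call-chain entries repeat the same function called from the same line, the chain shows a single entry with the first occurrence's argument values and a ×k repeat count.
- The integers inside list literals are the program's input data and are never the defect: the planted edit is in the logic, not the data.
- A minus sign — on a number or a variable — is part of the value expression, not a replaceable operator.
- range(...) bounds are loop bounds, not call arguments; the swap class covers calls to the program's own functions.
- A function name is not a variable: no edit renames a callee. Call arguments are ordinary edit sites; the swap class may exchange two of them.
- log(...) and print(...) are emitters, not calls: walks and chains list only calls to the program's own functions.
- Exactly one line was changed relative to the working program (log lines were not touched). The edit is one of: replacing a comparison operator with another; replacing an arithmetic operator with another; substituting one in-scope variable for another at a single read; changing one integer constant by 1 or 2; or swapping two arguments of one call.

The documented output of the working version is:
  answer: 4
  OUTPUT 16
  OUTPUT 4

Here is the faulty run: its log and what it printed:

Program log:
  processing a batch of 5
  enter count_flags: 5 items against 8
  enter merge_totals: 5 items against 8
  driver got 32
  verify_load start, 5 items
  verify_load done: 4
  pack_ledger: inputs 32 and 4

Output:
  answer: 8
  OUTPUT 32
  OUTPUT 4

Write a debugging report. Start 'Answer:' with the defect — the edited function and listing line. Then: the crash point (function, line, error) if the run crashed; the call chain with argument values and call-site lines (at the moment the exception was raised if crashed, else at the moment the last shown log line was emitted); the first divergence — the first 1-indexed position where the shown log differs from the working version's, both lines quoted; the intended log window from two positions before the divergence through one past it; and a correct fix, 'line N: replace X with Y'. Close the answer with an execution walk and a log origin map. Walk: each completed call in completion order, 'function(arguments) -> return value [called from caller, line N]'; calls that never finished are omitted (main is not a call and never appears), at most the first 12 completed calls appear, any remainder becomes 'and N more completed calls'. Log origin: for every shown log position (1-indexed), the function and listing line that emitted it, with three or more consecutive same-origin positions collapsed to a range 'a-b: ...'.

Answer: the defect is in count_flags at line 11.
The tell: Everything matches until log position 4, which reads 'driver got 32' in place of 'driver got 16'.
Call chain: main -> pack_ledger(32, 4) (called at line 35).
First divergence: position 4; shown 'driver got 32' vs intended 'driver got 16'.
Intended log window:
  2: enter count_flags: 5 items against 8
  3: enter merge_totals: 5 items against 8
  4: driver got 16
  5: verify_load start, 5 items
Execution walk:
  merge_totals([3, 8, 6, 8, 10], 8) -> 1  [called from count_flags, line 9]
  count_flags([3, 8, 6, 8, 10], 8) -> 32  [called from main, line 32]
  verify_load([3, 8, 6, 8, 10]) -> 4  [called from main, line 34]
  pack_ledger(32, 4) -> 8  [called from main, line 35]
Log origins:
  1: emitted by main (line 31)
  2: emitted by count_flags (line 8)
  3: emitted by merge_totals (line 2)
  4: emitted by main (line 33)
  5: emitted by verify_load (line 14)
  6: emitted by verify_load (line 19)
  7: emitted by pack_ledger (line 23)
A correct fix: line 11: replace `4` with `2`.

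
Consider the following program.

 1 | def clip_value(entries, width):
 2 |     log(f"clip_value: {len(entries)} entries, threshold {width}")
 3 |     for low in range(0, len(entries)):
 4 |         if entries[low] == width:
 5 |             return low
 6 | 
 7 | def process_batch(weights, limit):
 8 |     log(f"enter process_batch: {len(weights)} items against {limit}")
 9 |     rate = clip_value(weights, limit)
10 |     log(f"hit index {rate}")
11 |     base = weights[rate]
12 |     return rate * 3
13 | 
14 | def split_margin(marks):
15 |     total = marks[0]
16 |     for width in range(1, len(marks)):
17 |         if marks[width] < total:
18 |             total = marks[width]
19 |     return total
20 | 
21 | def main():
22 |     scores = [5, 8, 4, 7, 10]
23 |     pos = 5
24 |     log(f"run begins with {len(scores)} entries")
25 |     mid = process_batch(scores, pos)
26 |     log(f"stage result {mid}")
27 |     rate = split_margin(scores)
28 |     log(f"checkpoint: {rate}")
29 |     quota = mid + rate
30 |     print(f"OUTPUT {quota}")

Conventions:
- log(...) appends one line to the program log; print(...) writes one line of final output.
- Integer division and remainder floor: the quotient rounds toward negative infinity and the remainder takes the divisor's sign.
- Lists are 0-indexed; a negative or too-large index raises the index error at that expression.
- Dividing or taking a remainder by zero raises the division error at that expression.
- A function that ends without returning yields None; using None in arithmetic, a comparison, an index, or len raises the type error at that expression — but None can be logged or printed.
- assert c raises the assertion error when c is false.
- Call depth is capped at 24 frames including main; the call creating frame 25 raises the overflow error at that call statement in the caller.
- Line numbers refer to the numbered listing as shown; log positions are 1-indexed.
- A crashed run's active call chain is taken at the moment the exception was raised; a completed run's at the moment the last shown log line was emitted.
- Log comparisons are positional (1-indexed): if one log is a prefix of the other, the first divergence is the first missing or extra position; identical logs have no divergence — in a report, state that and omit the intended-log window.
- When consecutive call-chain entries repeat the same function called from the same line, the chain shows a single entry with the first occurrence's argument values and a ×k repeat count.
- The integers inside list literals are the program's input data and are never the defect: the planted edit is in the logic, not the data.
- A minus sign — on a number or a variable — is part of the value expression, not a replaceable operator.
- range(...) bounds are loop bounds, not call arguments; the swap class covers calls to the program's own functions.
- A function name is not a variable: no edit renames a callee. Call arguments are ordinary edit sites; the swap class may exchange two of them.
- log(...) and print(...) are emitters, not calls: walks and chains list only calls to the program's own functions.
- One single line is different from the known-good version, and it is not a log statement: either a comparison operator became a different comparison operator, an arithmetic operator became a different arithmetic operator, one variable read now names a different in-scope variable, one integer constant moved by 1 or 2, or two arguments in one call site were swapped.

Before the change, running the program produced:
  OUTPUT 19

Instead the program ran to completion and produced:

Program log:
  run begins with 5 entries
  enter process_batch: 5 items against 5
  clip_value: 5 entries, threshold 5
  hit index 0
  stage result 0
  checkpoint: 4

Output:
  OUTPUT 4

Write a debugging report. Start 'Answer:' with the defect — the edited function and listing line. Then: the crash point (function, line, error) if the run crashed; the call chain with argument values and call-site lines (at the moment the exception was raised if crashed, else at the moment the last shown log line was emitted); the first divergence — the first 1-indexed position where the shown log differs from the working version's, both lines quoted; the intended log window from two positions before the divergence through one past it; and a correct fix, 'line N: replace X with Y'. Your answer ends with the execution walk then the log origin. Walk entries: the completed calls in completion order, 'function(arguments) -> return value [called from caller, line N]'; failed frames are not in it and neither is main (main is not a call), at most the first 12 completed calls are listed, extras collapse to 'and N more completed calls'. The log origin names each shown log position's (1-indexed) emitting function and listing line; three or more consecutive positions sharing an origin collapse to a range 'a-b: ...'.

Answer: the defect is in process_batch at line 12.
Core observation: The earliest visible damage is log position 5 — 'stage result 0' rather than the intended 'stage result 15'.
Call chain: main.
First divergence: at position 5 the run shows 'stage result 0' where the working version logs 'stage result 15'.
Intended log window:
  3: clip_value: 5 entries, threshold 5
  4: hit index 0
  5: stage result 15
  6: checkpoint: 4
Execution walk:
  clip_value([5, 8, 4, 7, 10], 5) -> 0  [called from process_batch, line 9]
  process_batch([5, 8, 4, 7, 10], 5) -> 0  [called from main, line 25]
  split_margin([5, 8, 4, 7, 10]) -> 4  [called from main, line 27]
Log line origins:
  1: logged in main at line 24
  2: logged in process_batch at line 8
  3: logged in clip_value at line 2
  4: logged in process_batch at line 10
  5: logged in main at line 26
  6: logged in main at line 28
A correct fix: line 12: replace `rate` with `base`.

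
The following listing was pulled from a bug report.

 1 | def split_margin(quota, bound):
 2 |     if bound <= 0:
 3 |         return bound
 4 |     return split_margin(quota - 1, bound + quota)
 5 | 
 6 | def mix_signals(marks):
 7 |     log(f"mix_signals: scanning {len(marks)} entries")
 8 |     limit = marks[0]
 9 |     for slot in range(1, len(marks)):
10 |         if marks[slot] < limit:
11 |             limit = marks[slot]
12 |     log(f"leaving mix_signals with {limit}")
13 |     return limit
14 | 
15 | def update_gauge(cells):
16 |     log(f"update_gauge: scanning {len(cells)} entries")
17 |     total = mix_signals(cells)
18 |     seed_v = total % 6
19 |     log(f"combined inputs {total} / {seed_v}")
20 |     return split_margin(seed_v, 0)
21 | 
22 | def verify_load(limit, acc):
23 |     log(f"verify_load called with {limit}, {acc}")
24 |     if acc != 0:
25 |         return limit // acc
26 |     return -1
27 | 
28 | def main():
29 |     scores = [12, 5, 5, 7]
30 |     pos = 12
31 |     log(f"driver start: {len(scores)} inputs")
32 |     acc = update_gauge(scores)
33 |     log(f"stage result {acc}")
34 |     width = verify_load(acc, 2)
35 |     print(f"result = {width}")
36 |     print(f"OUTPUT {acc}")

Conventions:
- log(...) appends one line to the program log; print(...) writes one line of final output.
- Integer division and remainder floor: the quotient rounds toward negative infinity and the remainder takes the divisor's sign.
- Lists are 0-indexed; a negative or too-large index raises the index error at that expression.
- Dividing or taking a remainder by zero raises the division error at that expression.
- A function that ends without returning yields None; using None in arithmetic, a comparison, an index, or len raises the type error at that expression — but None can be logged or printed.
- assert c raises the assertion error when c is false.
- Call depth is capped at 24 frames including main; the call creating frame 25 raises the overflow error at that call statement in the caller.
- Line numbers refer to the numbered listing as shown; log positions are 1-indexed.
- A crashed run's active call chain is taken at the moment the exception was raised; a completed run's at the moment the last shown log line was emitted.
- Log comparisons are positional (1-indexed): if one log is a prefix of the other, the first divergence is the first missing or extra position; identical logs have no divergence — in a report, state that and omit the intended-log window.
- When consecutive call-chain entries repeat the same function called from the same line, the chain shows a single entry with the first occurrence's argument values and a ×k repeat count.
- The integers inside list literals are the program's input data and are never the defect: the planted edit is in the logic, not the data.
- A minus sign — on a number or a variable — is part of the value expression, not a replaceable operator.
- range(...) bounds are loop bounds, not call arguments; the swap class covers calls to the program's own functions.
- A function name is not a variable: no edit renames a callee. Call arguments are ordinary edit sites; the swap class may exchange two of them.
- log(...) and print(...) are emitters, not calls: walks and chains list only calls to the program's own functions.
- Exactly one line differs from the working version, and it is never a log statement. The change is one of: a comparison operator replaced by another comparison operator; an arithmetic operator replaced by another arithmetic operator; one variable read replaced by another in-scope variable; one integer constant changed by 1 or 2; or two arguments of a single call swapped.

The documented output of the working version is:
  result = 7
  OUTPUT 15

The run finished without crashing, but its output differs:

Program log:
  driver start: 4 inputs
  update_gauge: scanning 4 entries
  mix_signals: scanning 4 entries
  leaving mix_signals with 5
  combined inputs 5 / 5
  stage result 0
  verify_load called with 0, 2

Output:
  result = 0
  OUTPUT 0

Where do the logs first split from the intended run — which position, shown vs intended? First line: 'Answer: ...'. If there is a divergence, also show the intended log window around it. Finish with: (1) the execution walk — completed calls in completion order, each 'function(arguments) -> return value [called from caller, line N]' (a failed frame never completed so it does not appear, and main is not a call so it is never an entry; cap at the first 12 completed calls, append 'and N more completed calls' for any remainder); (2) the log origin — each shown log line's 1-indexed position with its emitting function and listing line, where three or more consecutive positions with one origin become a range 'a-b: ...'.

Answer: at position 6 the run shows 'stage result 0' where the working version logs 'stage result 15'.
Intended log window:
  4: leaving mix_signals with 5
  5: combined inputs 5 / 5
  6: stage result 15
  7: verify_load called with 15, 2
Execution walk:
  mix_signals([12, 5, 5, 7]) -> 5  [called from update_gauge, line 17]
  split_margin(5, 0) -> 0  [called from update_gauge, line 20]
  update_gauge([12, 5, 5, 7]) -> 0  [called from main, line 32]
  verify_load(0, 2) -> 0  [called from main, line 34]
Log origins:
  1: from main, line 31
  2: from update_gauge, line 16
  3: from mix_signals, line 7
  4: from mix_signals, line 12
  5: from update_gauge, line 19
  6: from main, line 33
  7: from verify_load, line 23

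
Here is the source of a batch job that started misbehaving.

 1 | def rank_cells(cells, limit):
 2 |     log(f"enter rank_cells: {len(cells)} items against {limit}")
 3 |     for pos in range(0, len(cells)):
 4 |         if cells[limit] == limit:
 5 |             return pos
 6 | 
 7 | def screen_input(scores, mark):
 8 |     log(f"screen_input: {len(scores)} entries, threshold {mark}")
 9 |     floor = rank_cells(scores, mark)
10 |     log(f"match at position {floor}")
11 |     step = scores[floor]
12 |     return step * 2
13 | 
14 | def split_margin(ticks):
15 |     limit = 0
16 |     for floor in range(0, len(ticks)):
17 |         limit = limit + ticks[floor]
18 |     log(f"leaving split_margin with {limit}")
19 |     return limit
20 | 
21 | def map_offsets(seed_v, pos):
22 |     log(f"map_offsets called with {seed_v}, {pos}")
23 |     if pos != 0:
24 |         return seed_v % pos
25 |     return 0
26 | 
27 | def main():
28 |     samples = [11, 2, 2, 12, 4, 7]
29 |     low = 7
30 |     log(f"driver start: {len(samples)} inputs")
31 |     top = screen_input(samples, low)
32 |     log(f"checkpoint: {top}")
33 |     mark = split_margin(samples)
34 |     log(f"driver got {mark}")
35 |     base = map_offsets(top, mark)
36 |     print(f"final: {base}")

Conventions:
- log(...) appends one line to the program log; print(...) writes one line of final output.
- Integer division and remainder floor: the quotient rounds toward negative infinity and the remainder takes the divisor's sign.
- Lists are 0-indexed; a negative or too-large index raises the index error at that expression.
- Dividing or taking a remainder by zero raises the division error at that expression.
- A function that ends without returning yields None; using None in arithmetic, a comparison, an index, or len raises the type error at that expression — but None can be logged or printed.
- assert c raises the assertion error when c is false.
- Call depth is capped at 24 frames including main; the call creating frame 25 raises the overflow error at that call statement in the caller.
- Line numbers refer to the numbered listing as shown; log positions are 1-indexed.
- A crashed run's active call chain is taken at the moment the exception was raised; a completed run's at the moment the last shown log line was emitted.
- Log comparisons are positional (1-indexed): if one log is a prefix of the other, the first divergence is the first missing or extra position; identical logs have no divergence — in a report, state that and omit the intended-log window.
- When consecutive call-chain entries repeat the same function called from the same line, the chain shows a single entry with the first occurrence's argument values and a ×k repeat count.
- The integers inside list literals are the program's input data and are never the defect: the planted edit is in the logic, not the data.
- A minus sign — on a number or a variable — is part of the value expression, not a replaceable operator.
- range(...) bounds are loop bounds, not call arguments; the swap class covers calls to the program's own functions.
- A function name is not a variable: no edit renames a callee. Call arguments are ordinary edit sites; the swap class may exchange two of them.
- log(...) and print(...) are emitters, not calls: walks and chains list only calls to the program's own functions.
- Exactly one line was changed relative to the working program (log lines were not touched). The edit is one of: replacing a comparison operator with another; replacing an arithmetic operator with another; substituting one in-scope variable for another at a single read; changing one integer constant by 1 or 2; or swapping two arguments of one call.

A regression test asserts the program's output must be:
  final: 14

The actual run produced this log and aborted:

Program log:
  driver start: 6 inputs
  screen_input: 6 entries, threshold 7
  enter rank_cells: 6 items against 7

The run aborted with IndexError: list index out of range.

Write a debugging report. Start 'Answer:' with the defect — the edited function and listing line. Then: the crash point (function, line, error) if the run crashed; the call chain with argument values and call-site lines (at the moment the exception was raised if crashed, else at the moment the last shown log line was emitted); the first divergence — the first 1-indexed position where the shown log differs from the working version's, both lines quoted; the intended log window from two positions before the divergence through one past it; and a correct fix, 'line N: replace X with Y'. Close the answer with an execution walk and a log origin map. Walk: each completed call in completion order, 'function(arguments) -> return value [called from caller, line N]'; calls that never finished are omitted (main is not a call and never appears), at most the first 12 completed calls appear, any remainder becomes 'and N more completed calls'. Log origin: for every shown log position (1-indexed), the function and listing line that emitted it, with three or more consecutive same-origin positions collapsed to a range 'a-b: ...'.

Answer: the defect is in rank_cells at line 4.
Key fact: The shown log is a 3-line prefix of the intended one, whose next entry is 'match at position 5'.
Crash: rank_cells, line 4, IndexError.
Call chain: main -> screen_input([11, 2, 2, 12, 4, 7], 7) (called at line 31) -> rank_cells([11, 2, 2, 12, 4, 7], 7) (called at line 9).
First divergence: position 4 — the faulty run's log ends after 3 lines; the working version continues with 'match at position 5'.
Intended log window:
  2: screen_input: 6 entries, threshold 7
  3: enter rank_cells: 6 items against 7
  4: match at position 5
  5: checkpoint: 14
Execution walk:
  (no call completed)
Log line origins:
  1: from main, line 30
  2: from screen_input, line 8
  3: from rank_cells, line 2
A correct fix: line 4: replace `cells[limit]` with `cells[pos]`.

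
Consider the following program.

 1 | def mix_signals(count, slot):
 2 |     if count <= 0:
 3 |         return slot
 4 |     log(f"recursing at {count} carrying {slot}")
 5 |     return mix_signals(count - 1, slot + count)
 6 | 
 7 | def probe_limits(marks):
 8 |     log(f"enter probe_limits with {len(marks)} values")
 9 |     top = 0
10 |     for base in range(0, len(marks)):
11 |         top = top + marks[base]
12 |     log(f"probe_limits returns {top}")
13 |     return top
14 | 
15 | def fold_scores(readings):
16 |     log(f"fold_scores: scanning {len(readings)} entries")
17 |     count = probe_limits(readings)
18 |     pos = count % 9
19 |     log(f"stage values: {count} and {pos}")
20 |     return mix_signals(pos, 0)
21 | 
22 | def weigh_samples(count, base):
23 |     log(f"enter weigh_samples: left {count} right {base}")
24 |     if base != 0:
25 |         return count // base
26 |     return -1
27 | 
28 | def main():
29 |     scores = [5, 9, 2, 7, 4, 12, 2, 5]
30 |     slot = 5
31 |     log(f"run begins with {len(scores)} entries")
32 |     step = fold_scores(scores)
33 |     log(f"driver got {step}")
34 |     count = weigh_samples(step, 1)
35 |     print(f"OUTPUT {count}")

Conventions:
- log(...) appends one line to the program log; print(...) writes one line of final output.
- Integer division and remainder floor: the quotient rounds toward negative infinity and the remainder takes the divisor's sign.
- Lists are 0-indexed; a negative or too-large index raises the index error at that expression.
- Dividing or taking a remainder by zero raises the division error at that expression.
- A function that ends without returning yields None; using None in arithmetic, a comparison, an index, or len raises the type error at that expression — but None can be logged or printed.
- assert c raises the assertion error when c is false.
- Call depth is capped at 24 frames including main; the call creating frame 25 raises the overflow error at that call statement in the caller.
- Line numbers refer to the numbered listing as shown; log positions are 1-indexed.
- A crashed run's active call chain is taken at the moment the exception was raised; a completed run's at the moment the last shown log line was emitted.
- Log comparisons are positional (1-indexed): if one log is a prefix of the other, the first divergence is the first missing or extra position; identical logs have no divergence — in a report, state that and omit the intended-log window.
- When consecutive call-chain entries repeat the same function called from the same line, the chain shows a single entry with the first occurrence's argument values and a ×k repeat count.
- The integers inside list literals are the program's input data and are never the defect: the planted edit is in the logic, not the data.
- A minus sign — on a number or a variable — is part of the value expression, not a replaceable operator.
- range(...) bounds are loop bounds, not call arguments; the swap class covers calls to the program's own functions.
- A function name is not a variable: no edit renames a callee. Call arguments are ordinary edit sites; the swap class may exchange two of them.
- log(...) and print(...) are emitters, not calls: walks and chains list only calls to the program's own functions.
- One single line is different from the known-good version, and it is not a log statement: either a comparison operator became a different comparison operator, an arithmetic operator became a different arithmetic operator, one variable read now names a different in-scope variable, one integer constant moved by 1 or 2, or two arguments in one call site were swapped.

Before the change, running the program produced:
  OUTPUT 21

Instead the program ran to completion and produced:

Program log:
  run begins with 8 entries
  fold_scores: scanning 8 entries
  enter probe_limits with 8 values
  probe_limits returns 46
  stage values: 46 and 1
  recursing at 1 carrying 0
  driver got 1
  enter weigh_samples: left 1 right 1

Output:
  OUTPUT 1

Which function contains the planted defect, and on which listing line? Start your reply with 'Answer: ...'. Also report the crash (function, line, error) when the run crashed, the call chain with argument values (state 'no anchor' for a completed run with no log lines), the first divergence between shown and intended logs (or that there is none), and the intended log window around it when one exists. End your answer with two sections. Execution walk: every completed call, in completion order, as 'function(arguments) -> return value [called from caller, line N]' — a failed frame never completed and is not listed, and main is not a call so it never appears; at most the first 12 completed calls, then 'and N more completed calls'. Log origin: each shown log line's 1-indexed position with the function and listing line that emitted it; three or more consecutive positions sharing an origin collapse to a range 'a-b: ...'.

Answer: the defect is in fold_scores at line 18.
Core observation: The log first diverges at position 5: the faulty run prints 'stage values: 46 and 1' where the working version prints 'stage values: 46 and 6'.
Call chain: main -> weigh_samples(1, 1) (called at line 34).
First divergence: at position 5 the run shows 'stage values: 46 and 1' where the working version logs 'stage values: 46 and 6'.
Intended log window:
  3: enter probe_limits with 8 values
  4: probe_limits returns 46
  5: stage values: 46 and 6
  6: recursing at 6 carrying 0
Execution walk:
  probe_limits([5, 9, 2, 7, 4, 12, 2, 5]) -> 46  [called from fold_scores, line 17]
  mix_signals(0, 1) -> 1  [called from mix_signals, line 5]
  mix_signals(1, 0) -> 1  [called from fold_scores, line 20]
  fold_scores([5, 9, 2, 7, 4, 12, 2, 5]) -> 1  [called from main, line 32]
  weigh_samples(1, 1) -> 1  [called from main, line 34]
Log origin:
  1: emitted by main (line 31)
  2: emitted by fold_scores (line 16)
  3: emitted by probe_limits (line 8)
  4: emitted by probe_limits (line 12)
  5: emitted by fold_scores (line 19)
  6: emitted by mix_signals (line 4)
  7: emitted by main (line 33)
  8: emitted by weigh_samples (line 23)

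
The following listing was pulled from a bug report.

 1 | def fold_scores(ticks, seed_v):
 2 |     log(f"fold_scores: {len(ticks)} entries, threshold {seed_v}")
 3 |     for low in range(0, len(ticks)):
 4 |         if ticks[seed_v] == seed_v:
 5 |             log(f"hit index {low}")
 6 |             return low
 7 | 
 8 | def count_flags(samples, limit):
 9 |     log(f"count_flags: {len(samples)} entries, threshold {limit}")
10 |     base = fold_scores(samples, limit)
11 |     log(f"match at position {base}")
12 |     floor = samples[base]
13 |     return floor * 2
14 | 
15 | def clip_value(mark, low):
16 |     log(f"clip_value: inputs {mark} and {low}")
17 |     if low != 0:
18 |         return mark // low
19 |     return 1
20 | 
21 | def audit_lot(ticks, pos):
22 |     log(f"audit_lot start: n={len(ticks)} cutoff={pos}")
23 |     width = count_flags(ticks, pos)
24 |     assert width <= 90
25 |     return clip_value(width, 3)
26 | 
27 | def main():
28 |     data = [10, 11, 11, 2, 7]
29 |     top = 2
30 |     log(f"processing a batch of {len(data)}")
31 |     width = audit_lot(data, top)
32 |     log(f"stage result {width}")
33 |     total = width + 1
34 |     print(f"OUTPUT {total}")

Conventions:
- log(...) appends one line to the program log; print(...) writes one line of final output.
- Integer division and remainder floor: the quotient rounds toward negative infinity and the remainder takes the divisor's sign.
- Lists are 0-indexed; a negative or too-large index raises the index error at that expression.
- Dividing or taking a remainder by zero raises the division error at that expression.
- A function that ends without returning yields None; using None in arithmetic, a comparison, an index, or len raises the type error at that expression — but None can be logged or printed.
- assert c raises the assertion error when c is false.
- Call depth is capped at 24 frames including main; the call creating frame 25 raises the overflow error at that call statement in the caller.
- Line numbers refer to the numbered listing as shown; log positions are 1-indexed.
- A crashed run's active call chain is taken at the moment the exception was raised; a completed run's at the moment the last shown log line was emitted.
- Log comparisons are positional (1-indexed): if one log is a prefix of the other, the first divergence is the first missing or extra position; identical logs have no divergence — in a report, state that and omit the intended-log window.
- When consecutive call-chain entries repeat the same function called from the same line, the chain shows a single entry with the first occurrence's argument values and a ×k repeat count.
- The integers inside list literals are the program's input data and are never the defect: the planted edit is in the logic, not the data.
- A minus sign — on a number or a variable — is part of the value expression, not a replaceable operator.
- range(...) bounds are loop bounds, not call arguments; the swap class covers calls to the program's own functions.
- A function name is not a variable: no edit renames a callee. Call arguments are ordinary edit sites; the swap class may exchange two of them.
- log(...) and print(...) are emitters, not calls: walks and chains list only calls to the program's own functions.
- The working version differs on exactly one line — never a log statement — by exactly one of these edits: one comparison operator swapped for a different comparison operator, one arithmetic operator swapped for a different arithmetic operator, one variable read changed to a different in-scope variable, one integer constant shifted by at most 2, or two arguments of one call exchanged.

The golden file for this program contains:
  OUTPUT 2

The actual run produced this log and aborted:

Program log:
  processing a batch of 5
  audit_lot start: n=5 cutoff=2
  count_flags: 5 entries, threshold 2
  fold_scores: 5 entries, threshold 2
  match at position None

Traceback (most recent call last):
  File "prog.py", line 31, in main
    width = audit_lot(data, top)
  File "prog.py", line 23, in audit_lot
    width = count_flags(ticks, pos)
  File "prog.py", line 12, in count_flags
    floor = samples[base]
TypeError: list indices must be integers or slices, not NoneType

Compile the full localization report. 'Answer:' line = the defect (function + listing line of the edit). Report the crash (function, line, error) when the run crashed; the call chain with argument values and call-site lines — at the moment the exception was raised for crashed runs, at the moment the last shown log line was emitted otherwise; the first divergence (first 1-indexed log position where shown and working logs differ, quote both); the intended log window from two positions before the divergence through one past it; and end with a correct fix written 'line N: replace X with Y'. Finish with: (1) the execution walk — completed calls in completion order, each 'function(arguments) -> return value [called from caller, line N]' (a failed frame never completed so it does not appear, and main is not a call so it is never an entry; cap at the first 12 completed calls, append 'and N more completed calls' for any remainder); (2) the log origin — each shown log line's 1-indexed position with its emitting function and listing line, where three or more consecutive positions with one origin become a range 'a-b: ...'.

Answer: the defect is in fold_scores at line 4.
The tell: At log position 5 the runs split — shown 'match at position None', but the working version logs 'hit index 3'.
Crash: count_flags, line 12, TypeError.
Call chain: main -> audit_lot([10, 11, 11, 2, 7], 2) (called at line 31) -> count_flags([10, 11, 11, 2, 7], 2) (called at line 23).
First divergence: position 5; shown 'match at position None' vs intended 'hit index 3'.
Intended log window:
  3: count_flags: 5 entries, threshold 2
  4: fold_scores: 5 entries, threshold 2
  5: hit index 3
  6: match at position 3
Execution walk:
  fold_scores([10, 11, 11, 2, 7], 2) -> None  [called from count_flags, line 10]
Log origins:
  1: from main, line 30
  2: from audit_lot, line 22
  3: from count_flags, line 9
  4: from fold_scores, line 2
  5: from count_flags, line 11
A correct fix: line 4: replace `ticks[seed_v]` with `ticks[low]`.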